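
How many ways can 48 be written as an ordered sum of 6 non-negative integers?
C(48+6-1, 6-1) = C(53, 5) = 2869685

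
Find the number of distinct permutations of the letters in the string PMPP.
4! / (3! × 1!) = 4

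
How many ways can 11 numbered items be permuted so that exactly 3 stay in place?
Choose the 3 fixed points C(11,3) = 165, derange the rest: !8 = Σ_{j=0}^{8} (-1)^j·8!/j! = 40320 - 40320 + 20160 - 6720 + 1680 - 336 + 56 - 8 + 1 = 14833. Product = 165 × 14833 = 2447445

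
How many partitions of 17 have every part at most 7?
Let r_j(i) = number of partitions of i into parts ≤ j, for i = 0..17. r_1(i) = 1 for all i; r_j(i) = r_{j-1}(i) + r_j(i-j). Rows j = 2..7: ≤2: 1 1 2 2 3 3 4 4 5 5 6 6 7 7 8 8 9 9; ≤3: 1 1 2 3 4 5 7 8 10 12 14 16 19 21 24 27 30 33; ≤4: 1 1 2 3 5 6 9 11 15 18 23 27 34 39 47 54 64 72; ≤5: 1 1 2 3 5 7 10 13 18 23 30 37 47 57 70 84 101 119; ≤6: 1 1 2 3 5 7 11 14 20 26 35 44 58 71 90 110 136 163; ≤7: 1 1 2 3 5 7 11 15 21 28 38 49 65 82 105 131 164 201. r_7(17) = 201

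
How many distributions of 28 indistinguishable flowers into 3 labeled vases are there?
C(28+3-1, 3-1) = C(30, 2) = 435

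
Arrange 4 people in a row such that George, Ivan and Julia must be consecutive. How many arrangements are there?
Treat the 3 as one block: (4-3+1)! × 3! = 2 × 6 = 12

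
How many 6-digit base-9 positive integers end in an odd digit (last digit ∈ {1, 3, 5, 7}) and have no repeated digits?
Last∈{1,3,5,7}. Last=0: 0. Last nonzero: 4×7×P(7,4) = 23520. Total = 23520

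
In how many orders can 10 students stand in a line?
10! = 3628800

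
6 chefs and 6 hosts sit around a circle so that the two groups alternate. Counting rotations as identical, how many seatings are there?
Fix one of the chefs: (6-1)! ways for the remaining chefs, × 6! ways for the hosts = 120 × 720 = 86400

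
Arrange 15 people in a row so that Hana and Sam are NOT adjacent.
Total - adjacent = 15! - (15-1)!×2 = 1307674368000 - 174356582400 = 1133317785600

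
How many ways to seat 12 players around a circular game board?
Circular: fix one position, arrange the rest. (12-1)! = 39916800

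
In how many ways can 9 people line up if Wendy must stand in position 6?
Fix one position: (9-1)! = 40320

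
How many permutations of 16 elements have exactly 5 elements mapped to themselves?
Choose the 5 fixed points C(16,5) = 4368, derange the rest: !11 = Σ_{j=0}^{11} (-1)^j·11!/j! = 39916800 - 39916800 + 19958400 - 6652800 + 1663200 - 332640 + 55440 - 7920 + 990 - 110 + 11 - 1 = 14684570. Product = 4368 × 14684570 = 64142201760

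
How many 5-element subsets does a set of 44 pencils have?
C(44,5) = 44!/(5!×39!) = 1086008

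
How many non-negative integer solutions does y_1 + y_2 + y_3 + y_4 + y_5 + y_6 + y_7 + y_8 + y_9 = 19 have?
C(19+9-1, 9-1) = C(27, 8) = 2220075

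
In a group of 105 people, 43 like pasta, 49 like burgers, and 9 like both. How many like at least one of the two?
|A∪B| = |A| + |B| - |A∩B| = 43 + 49 - 9 = 83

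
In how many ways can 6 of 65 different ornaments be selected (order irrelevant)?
C(65,6) = 65!/(6!×59!) = 82598880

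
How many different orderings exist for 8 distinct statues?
8! = 40320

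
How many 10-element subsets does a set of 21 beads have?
C(21,10) = 21!/(10!×11!) = 352716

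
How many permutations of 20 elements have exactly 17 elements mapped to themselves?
Choose the 17 fixed points C(20,17) = 1140, derange the rest: !3 = Σ_{j=0}^{3} (-1)^j·3!/j! = 6 - 6 + 3 - 1 = 2. Product = 1140 × 2 = 2280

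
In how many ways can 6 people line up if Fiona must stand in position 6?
Fix one position: (6-1)! = 120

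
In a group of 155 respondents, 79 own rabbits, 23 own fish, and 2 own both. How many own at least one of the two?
|A∪B| = |A| + |B| - |A∩B| = 79 + 23 - 2 = 100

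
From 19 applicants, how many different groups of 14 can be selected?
C(19,14) = 19!/(14!×5!) = 11628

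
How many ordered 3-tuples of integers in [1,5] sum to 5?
Coefficient of x^5 in (x + x² + ... + x^5)^3. By inclusion-exclusion on dice exceeding 5: Σ_j (-1)^j C(3,j)·C(5-1-5j, 2) = C(3,0)·C(4,2) = 1·6 = 6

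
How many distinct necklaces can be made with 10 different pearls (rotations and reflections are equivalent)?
(10-1)!/2 = 362880/2 = 181440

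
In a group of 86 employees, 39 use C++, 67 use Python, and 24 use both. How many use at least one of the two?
|A∪B| = |A| + |B| - |A∩B| = 39 + 67 - 24 = 82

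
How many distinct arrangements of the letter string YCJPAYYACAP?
11! / (3! × 3! × 2! × 2! × 1!) = 277200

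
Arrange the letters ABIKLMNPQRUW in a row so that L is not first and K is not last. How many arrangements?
By inclusion-exclusion: 12! - 2×(12-1)! + (12-2)! = 479001600 - 79833600 + 3628800 = 402796800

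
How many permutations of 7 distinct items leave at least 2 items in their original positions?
Exactly j fixed points: C(7,j)·!(7-j); sum over j ≥ 2 (derangement numbers via !m = (m-1)·(!(m-1) + !(m-2)): !0..!5 = 1, 0, 1, 2, 9, 44). Σ_{j=2}^{7} C(7,j)·!(7-j) = C(7,2)·!5 + C(7,3)·!4 + C(7,4)·!3 + C(7,5)·!2 + C(7,6)·!1 + C(7,7)·!0 = 21·44 + 35·9 + 35·2 + 21·1 + 7·0 + 1·1 = 1331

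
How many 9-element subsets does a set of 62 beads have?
C(62,9) = 62!/(9!×53!) = 20286591270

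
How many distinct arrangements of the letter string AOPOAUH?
7! / (1! × 2! × 2! × 1! × 1!) = 1260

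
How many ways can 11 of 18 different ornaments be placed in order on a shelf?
P(18,11) = 18!/(18-11)! = 1270312243200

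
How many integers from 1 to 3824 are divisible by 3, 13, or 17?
⌊3824/3⌋+⌊3824/13⌋+⌊3824/17⌋ - ⌊3824/39⌋-⌊3824/51⌋-⌊3824/221⌋ + ⌊3824/663⌋ = 1274+294+224 - 98-74-17 + 5 = 1608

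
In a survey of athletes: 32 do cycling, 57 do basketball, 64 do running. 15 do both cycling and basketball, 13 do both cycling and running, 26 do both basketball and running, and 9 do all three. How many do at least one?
|A∪B∪C| = 32+57+64-15-13-26+9 = 108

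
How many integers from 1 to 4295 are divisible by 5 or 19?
⌊4295/5⌋ + ⌊4295/19⌋ - ⌊4295/95⌋ = 859 + 226 - 45 = 1040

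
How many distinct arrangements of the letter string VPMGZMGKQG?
10! / (1! × 2! × 1! × 1! × 1! × 3! × 1!) = 302400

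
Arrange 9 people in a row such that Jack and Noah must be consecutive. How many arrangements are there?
Treat the 2 as one block: (9-2+1)! × 2! = 40320 × 2 = 80640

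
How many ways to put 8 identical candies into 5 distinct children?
C(8+5-1, 5-1) = C(12, 4) = 495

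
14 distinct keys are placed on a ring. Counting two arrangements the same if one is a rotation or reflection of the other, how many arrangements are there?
(14-1)!/2 = 6227020800/2 = 3113510400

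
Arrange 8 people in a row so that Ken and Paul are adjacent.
Treat as block: (8-1)! × 2! = 5040 × 2 = 10080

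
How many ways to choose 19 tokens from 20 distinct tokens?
C(20,19) = 20!/(19!×1!) = 20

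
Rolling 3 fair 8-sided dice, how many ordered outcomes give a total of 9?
Coefficient of x^9 in (x + x² + ... + x^8)^3. By inclusion-exclusion on dice exceeding 8: Σ_j (-1)^j C(3,j)·C(9-1-8j, 2) = C(3,0)·C(8,2) = 1·28 = 28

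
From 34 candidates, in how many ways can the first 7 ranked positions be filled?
P(34,7) = 34!/(34-7)! = 27113264640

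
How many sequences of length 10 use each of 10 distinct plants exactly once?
10! = 3628800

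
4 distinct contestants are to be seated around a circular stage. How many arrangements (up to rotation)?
Circular: fix one position, arrange the rest. (4-1)! = 6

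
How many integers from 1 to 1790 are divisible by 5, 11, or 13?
⌊1790/5⌋+⌊1790/11⌋+⌊1790/13⌋ - ⌊1790/55⌋-⌊1790/65⌋-⌊1790/143⌋ + ⌊1790/715⌋ = 358+162+137 - 32-27-12 + 2 = 588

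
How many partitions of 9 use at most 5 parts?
By conjugation, equals partitions of 9 into parts ≤ 5. Let r_j(i) = number of partitions of i into parts ≤ j, for i = 0..9. r_1(i) = 1 for all i; r_j(i) = r_{j-1}(i) + r_j(i-j). Rows j = 2..5: ≤2: 1 1 2 2 3 3 4 4 5 5; ≤3: 1 1 2 3 4 5 7 8 10 12; ≤4: 1 1 2 3 5 6 9 11 15 18; ≤5: 1 1 2 3 5 7 10 13 18 23. r_5(9) = 23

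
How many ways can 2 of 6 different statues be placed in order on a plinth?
P(6,2) = 6!/(6-2)! = 30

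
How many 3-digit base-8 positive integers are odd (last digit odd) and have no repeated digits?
Last∈{1,3,5,7}. Last=0: 0. Last nonzero: 4×6×P(6,1) = 144. Total = 144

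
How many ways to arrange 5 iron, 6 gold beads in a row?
11! / (5! × 6!) = 462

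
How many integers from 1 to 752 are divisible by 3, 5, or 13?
⌊752/3⌋+⌊752/5⌋+⌊752/13⌋ - ⌊752/15⌋-⌊752/39⌋-⌊752/65⌋ + ⌊752/195⌋ = 250+150+57 - 50-19-11 + 3 = 380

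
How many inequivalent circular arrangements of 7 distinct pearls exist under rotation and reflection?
(7-1)!/2 = 720/2 = 360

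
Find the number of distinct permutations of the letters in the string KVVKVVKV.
8! / (3! × 5!) = 56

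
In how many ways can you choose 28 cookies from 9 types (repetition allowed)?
C(28+9-1, 9-1) = C(36, 8) = 30260340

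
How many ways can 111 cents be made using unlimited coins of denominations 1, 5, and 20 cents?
Coefficient of x^111 in 1/(1-x^1) · 1/(1-x^5) · 1/(1-x^20). Case on j = number of 20-cent coins (j = 0..5); remainder r = 111 - 20j is made from {1,5} in ⌊r/5⌋+1 ways. r = 111, 91, 71, 51, 31, 11 → 23 + 19 + 15 + 11 + 7 + 3 = 78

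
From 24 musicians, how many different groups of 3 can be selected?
C(24,3) = 24!/(3!×21!) = 2024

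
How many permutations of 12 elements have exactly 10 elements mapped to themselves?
Choose the 10 fixed points C(12,10) = 66, derange the rest: !2 = Σ_{j=0}^{2} (-1)^j·2!/j! = 2 - 2 + 1 = 1. Product = 66 × 1 = 66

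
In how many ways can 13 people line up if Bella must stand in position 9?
Fix one position: (13-1)! = 479001600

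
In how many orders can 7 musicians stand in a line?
7! = 5040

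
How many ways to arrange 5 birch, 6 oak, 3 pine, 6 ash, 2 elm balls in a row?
22! / (5! × 6! × 3! × 6! × 2!) = 1505702278080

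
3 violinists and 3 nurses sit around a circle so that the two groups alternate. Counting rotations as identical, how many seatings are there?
Fix one of the violinists: (3-1)! ways for the remaining violinists, × 3! ways for the nurses = 2 × 6 = 12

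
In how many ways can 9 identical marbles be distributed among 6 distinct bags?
C(9+6-1, 6-1) = C(14, 5) = 2002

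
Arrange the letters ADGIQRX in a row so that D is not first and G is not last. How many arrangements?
By inclusion-exclusion: 7! - 2×(7-1)! + (7-2)! = 5040 - 1440 + 120 = 3720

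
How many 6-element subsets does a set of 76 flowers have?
C(76,6) = 76!/(6!×70!) = 218618940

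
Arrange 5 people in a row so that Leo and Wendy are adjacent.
Treat as block: (5-1)! × 2! = 24 × 2 = 48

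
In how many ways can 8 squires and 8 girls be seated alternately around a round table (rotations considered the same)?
Fix one of the squires: (8-1)! ways for the remaining squires, × 8! ways for the girls = 5040 × 40320 = 203212800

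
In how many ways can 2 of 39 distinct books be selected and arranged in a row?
P(39,2) = 39!/(39-2)! = 1482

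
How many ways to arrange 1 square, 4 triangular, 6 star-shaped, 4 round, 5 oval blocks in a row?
20! / (1! × 4! × 6! × 4! × 5!) = 48886437600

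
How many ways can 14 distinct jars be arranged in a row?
14! = 87178291200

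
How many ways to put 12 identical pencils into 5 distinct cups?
C(12+5-1, 5-1) = C(16, 4) = 1820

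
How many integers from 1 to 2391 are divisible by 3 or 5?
⌊2391/3⌋ + ⌊2391/5⌋ - ⌊2391/15⌋ = 797 + 478 - 159 = 1116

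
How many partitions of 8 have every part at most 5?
Let r_j(i) = number of partitions of i into parts ≤ j, for i = 0..8. r_1(i) = 1 for all i; r_j(i) = r_{j-1}(i) + r_j(i-j). Rows j = 2..5: ≤2: 1 1 2 2 3 3 4 4 5; ≤3: 1 1 2 3 4 5 7 8 10; ≤4: 1 1 2 3 5 6 9 11 15; ≤5: 1 1 2 3 5 7 10 13 18. r_5(8) = 18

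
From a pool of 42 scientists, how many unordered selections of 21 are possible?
C(42,21) = 42!/(21!×21!) = 538257874440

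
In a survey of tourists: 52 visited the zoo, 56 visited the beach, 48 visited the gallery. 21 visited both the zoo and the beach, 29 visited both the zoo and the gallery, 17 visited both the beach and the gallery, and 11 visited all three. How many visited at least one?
|A∪B∪C| = 52+56+48-21-29-17+11 = 100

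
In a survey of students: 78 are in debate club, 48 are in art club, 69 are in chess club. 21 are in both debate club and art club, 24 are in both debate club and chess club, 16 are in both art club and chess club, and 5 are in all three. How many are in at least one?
|A∪B∪C| = 78+48+69-21-24-16+5 = 139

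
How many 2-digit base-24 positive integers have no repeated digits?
First digit: 23 choices (nonzero). Then descending: 23 × 23 = 529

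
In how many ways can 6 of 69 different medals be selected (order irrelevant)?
C(69,6) = 69!/(6!×63!) = 119877472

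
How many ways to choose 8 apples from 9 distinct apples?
C(9,8) = 9!/(8!×1!) = 9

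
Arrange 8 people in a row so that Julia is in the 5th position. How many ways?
Fix one position: (8-1)! = 5040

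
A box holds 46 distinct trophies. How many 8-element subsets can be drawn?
C(46,8) = 46!/(8!×38!) = 260932815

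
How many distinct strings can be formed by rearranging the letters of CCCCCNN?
7! / (2! × 5!) = 21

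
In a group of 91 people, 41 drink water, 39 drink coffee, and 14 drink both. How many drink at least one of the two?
|A∪B| = |A| + |B| - |A∩B| = 41 + 39 - 14 = 66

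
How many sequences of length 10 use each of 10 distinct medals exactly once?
10! = 3628800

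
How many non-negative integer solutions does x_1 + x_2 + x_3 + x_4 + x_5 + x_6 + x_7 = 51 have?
C(51+7-1, 7-1) = C(57, 6) = 36288252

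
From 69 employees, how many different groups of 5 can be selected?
C(69,5) = 69!/(5!×64!) = 11238513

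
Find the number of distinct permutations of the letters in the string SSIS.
4! / (1! × 3!) = 4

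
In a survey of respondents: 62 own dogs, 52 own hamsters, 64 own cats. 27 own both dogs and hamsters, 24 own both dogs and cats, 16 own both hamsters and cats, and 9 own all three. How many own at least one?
|A∪B∪C| = 62+52+64-27-24-16+9 = 120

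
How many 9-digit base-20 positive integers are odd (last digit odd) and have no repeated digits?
Last∈{1,3,5,7,9,11,13,15,17,19}. Last=0: 0. Last nonzero: 10×18×P(18,7) = 28870732800. Total = 28870732800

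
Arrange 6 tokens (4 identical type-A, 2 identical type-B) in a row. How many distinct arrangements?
6! / (4! × 2!) = 15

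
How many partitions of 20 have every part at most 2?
Let r_j(i) = number of partitions of i into parts ≤ j, for i = 0..20. r_1(i) = 1 for all i; r_j(i) = r_{j-1}(i) + r_j(i-j). Rows j = 2..2: ≤2: 1 1 2 2 3 3 4 4 5 5 6 6 7 7 8 8 9 9 10 10 11. r_2(20) = 11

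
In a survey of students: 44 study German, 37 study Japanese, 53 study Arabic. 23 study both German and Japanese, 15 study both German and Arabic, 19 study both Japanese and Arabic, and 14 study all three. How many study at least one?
|A∪B∪C| = 44+37+53-23-15-19+14 = 91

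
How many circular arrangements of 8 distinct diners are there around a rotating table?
Circular: fix one position, arrange the rest. (8-1)! = 5040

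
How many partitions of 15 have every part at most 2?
Let r_j(i) = number of partitions of i into parts ≤ j, for i = 0..15. r_1(i) = 1 for all i; r_j(i) = r_{j-1}(i) + r_j(i-j). Rows j = 2..2: ≤2: 1 1 2 2 3 3 4 4 5 5 6 6 7 7 8 8. r_2(15) = 8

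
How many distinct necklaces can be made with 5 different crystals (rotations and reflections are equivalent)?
(5-1)!/2 = 24/2 = 12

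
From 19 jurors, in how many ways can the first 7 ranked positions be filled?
P(19,7) = 19!/(19-7)! = 253955520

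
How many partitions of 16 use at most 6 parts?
By conjugation, equals partitions of 16 into parts ≤ 6. Let r_j(i) = number of partitions of i into parts ≤ j, for i = 0..16. r_1(i) = 1 for all i; r_j(i) = r_{j-1}(i) + r_j(i-j). Rows j = 2..6: ≤2: 1 1 2 2 3 3 4 4 5 5 6 6 7 7 8 8 9; ≤3: 1 1 2 3 4 5 7 8 10 12 14 16 19 21 24 27 30; ≤4: 1 1 2 3 5 6 9 11 15 18 23 27 34 39 47 54 64; ≤5: 1 1 2 3 5 7 10 13 18 23 30 37 47 57 70 84 101; ≤6: 1 1 2 3 5 7 11 14 20 26 35 44 58 71 90 110 136. r_6(16) = 136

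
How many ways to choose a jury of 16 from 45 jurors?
C(45,16) = 45!/(16!×29!) = 646626422970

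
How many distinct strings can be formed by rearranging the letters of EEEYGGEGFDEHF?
13! / (1! × 1! × 5! × 2! × 1! × 3!) = 4324320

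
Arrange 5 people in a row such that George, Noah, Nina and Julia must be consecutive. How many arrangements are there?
Treat the 4 as one block: (5-4+1)! × 4! = 2 × 24 = 48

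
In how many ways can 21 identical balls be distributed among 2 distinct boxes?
C(21+2-1, 2-1) = C(22, 1) = 22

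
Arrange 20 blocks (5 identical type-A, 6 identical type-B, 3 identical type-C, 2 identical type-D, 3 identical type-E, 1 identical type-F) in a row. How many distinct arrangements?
20! / (5! × 6! × 3! × 2! × 3! × 1!) = 391091500800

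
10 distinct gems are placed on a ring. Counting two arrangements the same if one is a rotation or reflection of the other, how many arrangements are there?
(10-1)!/2 = 362880/2 = 181440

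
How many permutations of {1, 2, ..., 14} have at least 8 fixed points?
Exactly j fixed points: C(14,j)·!(14-j); sum over j ≥ 8 (derangement numbers via !m = (m-1)·(!(m-1) + !(m-2)): !0..!6 = 1, 0, 1, 2, 9, 44, 265). Σ_{j=8}^{14} C(14,j)·!(14-j) = C(14,8)·!6 + C(14,9)·!5 + C(14,10)·!4 + C(14,11)·!3 + C(14,12)·!2 + C(14,13)·!1 + C(14,14)·!0 = 3003·265 + 2002·44 + 1001·9 + 364·2 + 91·1 + 14·0 + 1·1 = 893712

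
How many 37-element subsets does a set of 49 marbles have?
C(49,37) = 49!/(37!×12!) = 92263734836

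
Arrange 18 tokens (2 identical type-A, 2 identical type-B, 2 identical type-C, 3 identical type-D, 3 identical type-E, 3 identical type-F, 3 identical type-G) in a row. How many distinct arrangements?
18! / (2! × 2! × 2! × 3! × 3! × 3! × 3!) = 617512896000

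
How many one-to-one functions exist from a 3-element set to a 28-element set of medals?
P(28,3) = 28!/(28-3)! = 19656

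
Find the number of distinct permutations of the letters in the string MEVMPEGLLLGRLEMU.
16! / (3! × 1! × 1! × 1! × 2! × 3! × 4! × 1!) = 12108096000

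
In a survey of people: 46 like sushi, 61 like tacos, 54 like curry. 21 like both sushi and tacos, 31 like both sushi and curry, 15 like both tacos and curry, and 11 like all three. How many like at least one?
|A∪B∪C| = 46+61+54-21-31-15+11 = 105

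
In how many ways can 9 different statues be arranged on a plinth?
9! = 362880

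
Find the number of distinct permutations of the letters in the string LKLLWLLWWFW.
11! / (1! × 4! × 5! × 1!) = 13860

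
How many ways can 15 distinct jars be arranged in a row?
15! = 1307674368000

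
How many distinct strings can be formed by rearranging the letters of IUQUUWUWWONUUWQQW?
17! / (5! × 6! × 3! × 1! × 1! × 1!) = 686125440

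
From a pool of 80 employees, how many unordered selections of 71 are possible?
C(80,71) = 80!/(71!×9!) = 231900297200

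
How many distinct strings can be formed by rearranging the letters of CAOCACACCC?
10! / (3! × 1! × 6!) = 840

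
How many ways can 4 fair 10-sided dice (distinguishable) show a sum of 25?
Coefficient of x^25 in (x + x² + ... + x^10)^4. By inclusion-exclusion on dice exceeding 10: Σ_j (-1)^j C(4,j)·C(25-1-10j, 3) = C(4,0)·C(24,3) - C(4,1)·C(14,3) + C(4,2)·C(4,3) = 1·2024 - 4·364 + 6·4 = 592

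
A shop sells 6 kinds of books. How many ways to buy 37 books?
C(37+6-1, 6-1) = C(42, 5) = 850668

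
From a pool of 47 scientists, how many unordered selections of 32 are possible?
C(47,32) = 47!/(32!×15!) = 751616304549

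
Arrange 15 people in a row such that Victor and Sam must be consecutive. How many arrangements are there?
Treat the 2 as one block: (15-2+1)! × 2! = 87178291200 × 2 = 174356582400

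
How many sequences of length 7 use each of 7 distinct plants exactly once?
7! = 5040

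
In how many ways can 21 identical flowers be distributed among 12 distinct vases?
C(21+12-1, 12-1) = C(32, 11) = 129024480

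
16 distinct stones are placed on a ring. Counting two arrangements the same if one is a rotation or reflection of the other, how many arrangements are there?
(16-1)!/2 = 1307674368000/2 = 653837184000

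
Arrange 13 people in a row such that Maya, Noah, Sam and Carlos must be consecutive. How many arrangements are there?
Treat the 4 as one block: (13-4+1)! × 4! = 3628800 × 24 = 87091200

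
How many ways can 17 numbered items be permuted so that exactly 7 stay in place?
Choose the 7 fixed points C(17,7) = 19448, derange the rest: !10 = Σ_{j=0}^{10} (-1)^j·10!/j! = 3628800 - 3628800 + 1814400 - 604800 + 151200 - 30240 + 5040 - 720 + 90 - 10 + 1 = 1334961. Product = 19448 × 1334961 = 25962321528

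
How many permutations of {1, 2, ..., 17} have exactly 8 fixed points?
Choose the 8 fixed points C(17,8) = 24310, derange the rest: !9 = Σ_{j=0}^{9} (-1)^j·9!/j! = 362880 - 362880 + 181440 - 60480 + 15120 - 3024 + 504 - 72 + 9 - 1 = 133496. Product = 24310 × 133496 = 3245287760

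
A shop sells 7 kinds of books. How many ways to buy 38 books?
C(38+7-1, 7-1) = C(44, 6) = 7059052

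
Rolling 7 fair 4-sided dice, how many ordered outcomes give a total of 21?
Coefficient of x^21 in (x + x² + ... + x^4)^7. By inclusion-exclusion on dice exceeding 4: Σ_j (-1)^j C(7,j)·C(21-1-4j, 6) = C(7,0)·C(20,6) - C(7,1)·C(16,6) + C(7,2)·C(12,6) - C(7,3)·C(8,6) = 1·38760 - 7·8008 + 21·924 - 35·28 = 1128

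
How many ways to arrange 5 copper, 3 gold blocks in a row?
8! / (5! × 3!) = 56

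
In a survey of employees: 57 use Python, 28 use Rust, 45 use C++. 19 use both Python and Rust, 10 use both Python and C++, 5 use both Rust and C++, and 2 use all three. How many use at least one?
|A∪B∪C| = 57+28+45-19-10-5+2 = 98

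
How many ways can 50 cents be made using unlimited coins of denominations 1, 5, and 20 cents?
Coefficient of x^50 in 1/(1-x^1) · 1/(1-x^5) · 1/(1-x^20). Case on j = number of 20-cent coins (j = 0..2); remainder r = 50 - 20j is made from {1,5} in ⌊r/5⌋+1 ways. r = 50, 30, 10 → 11 + 7 + 3 = 21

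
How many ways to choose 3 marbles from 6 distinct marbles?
C(6,3) = 6!/(3!×3!) = 20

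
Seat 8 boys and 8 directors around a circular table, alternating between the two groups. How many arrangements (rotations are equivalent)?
Fix one of the boys: (8-1)! ways for the remaining boys, × 8! ways for the directors = 5040 × 40320 = 203212800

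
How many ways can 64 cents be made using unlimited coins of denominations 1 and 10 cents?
Coefficient of x^64 in 1/(1-x^1) · 1/(1-x^10). Use j coins of 10 for j = 0..⌊64/10⌋ = 6, the rest in 1s: 6 + 1 = 7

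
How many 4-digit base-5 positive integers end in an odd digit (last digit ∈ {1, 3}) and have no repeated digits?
Last∈{1,3}. Last=0: 0. Last nonzero: 2×3×P(3,2) = 36. Total = 36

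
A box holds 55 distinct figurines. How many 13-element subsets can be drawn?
C(55,13) = 55!/(13!×42!) = 1451182990950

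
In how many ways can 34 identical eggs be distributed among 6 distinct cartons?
C(34+6-1, 6-1) = C(39, 5) = 575757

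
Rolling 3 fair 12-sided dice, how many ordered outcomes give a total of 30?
Coefficient of x^30 in (x + x² + ... + x^12)^3. By inclusion-exclusion on dice exceeding 12: Σ_j (-1)^j C(3,j)·C(30-1-12j, 2) = C(3,0)·C(29,2) - C(3,1)·C(17,2) + C(3,2)·C(5,2) = 1·406 - 3·136 + 3·10 = 28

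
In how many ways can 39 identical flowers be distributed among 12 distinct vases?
C(39+12-1, 12-1) = C(50, 11) = 37353738800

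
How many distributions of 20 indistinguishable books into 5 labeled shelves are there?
C(20+5-1, 5-1) = C(24, 4) = 10626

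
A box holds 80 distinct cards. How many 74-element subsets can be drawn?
C(80,74) = 80!/(74!×6!) = 300500200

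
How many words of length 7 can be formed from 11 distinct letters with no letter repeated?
P(11,7) = 11!/(11-7)! = 1663200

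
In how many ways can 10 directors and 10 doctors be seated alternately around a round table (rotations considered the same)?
Fix one of the directors: (10-1)! ways for the remaining directors, × 10! ways for the doctors = 362880 × 3628800 = 1316818944000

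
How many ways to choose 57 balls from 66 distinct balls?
C(66,57) = 66!/(57!×9!) = 37014131440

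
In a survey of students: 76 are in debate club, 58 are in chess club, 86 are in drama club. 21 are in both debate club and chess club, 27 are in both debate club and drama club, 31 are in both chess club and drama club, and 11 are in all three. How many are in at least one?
|A∪B∪C| = 76+58+86-21-27-31+11 = 152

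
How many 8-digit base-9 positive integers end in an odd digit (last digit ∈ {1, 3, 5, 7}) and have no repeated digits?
Last∈{1,3,5,7}. Last=0: 0. Last nonzero: 4×7×P(7,6) = 141120. Total = 141120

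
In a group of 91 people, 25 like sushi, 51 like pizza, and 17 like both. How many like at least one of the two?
|A∪B| = |A| + |B| - |A∩B| = 25 + 51 - 17 = 59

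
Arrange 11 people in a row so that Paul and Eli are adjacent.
Treat as block: (11-1)! × 2! = 3628800 × 2 = 7257600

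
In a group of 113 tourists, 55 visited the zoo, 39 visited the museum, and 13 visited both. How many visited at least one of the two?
|A∪B| = |A| + |B| - |A∩B| = 55 + 39 - 13 = 81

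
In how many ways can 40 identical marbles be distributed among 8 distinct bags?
C(40+8-1, 8-1) = C(47, 7) = 62891499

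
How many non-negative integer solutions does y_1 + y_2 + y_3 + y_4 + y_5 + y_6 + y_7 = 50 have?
C(50+7-1, 7-1) = C(56, 6) = 32468436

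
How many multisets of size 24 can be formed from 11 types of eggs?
C(24+11-1, 11-1) = C(34, 10) = 131128140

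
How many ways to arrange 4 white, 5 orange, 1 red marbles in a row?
10! / (4! × 5! × 1!) = 1260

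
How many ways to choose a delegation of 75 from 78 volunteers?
C(78,75) = 78!/(75!×3!) = 76076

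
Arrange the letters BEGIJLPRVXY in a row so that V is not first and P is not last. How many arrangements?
By inclusion-exclusion: 11! - 2×(11-1)! + (11-2)! = 39916800 - 7257600 + 362880 = 33022080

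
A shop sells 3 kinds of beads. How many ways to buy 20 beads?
C(20+3-1, 3-1) = C(22, 2) = 231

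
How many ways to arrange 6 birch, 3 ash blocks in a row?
9! / (6! × 3!) = 84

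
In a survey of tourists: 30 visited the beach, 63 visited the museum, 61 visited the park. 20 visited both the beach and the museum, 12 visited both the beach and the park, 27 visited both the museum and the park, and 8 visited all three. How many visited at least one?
|A∪B∪C| = 30+63+61-20-12-27+8 = 103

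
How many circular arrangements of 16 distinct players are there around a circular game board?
Circular: fix one position, arrange the rest. (16-1)! = 1307674368000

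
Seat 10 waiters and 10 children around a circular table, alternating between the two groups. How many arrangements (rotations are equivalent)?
Fix one of the waiters: (10-1)! ways for the remaining waiters, × 10! ways for the children = 362880 × 3628800 = 1316818944000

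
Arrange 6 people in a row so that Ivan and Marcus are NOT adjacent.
Total - adjacent = 6! - (6-1)!×2 = 720 - 240 = 480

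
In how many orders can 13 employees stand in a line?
13! = 6227020800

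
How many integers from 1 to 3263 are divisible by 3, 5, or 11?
⌊3263/3⌋+⌊3263/5⌋+⌊3263/11⌋ - ⌊3263/15⌋-⌊3263/33⌋-⌊3263/55⌋ + ⌊3263/165⌋ = 1087+652+296 - 217-98-59 + 19 = 1680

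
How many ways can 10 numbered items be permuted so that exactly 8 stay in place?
Choose the 8 fixed points C(10,8) = 45, derange the rest: !2 = Σ_{j=0}^{2} (-1)^j·2!/j! = 2 - 2 + 1 = 1. Product = 45 × 1 = 45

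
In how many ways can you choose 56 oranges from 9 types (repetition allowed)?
C(56+9-1, 9-1) = C(64, 8) = 4426165368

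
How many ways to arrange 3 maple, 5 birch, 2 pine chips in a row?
10! / (3! × 5! × 2!) = 2520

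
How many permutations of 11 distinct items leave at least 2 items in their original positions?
Exactly j fixed points: C(11,j)·!(11-j); sum over j ≥ 2 (derangement numbers via !m = (m-1)·(!(m-1) + !(m-2)): !0..!9 = 1, 0, 1, 2, 9, 44, 265, 1854, 14833, 133496). Σ_{j=2}^{11} C(11,j)·!(11-j) = C(11,2)·!9 + C(11,3)·!8 + C(11,4)·!7 + C(11,5)·!6 + C(11,6)·!5 + C(11,7)·!4 + C(11,8)·!3 + C(11,9)·!2 + C(11,10)·!1 + C(11,11)·!0 = 55·133496 + 165·14833 + 330·1854 + 462·265 + 462·44 + 330·9 + 165·2 + 55·1 + 11·0 + 1·1 = 10547659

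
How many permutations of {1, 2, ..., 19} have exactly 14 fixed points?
Choose the 14 fixed points C(19,14) = 11628, derange the rest: !5 = Σ_{j=0}^{5} (-1)^j·5!/j! = 120 - 120 + 60 - 20 + 5 - 1 = 44. Product = 11628 × 44 = 511632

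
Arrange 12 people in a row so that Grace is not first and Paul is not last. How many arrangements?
By inclusion-exclusion: 12! - 2×(12-1)! + (12-2)! = 479001600 - 79833600 + 3628800 = 402796800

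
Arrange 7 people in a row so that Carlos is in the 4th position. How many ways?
Fix one position: (7-1)! = 720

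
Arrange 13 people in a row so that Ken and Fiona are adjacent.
Treat as block: (13-1)! × 2! = 479001600 × 2 = 958003200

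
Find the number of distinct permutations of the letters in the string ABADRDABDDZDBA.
14! / (4! × 1! × 1! × 5! × 3!) = 5045040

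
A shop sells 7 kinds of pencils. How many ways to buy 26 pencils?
C(26+7-1, 7-1) = C(32, 6) = 906192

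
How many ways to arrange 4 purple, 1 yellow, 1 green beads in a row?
6! / (4! × 1! × 1!) = 30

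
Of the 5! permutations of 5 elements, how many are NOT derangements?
Complement of the derangements. !5 = Σ_{j=0}^{5} (-1)^j·5!/j! = 120 - 120 + 60 - 20 + 5 - 1 = 44. 5! - !5 = 120 - 44 = 76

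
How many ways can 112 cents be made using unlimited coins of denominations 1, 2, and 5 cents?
Coefficient of x^112 in 1/(1-x^1) · 1/(1-x^2) · 1/(1-x^5). Case on j = number of 5-cent coins (j = 0..22); remainder r = 112 - 5j is made from {1,2} in ⌊r/2⌋+1 ways. r = 112, 107, 102, 97, 92, 87, 82, 77, 72, 67, 62, 57, 52, 47, 42, 37, 32, 27, 22, 17, 12, 7, 2 → 57 + 54 + 52 + 49 + 47 + 44 + 42 + 39 + 37 + 34 + 32 + 29 + 27 + 24 + 22 + 19 + 17 + 14 + 12 + 9 + 7 + 4 + 2 = 673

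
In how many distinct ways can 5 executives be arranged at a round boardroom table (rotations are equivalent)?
Circular: fix one position, arrange the rest. (5-1)! = 24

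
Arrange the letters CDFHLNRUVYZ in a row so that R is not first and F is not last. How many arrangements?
By inclusion-exclusion: 11! - 2×(11-1)! + (11-2)! = 39916800 - 7257600 + 362880 = 33022080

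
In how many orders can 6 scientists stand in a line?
6! = 720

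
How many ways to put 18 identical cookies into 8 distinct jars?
C(18+8-1, 8-1) = C(25, 7) = 480700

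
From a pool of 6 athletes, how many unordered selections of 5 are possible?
C(6,5) = 6!/(5!×1!) = 6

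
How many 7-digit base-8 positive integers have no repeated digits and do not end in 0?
Last digit: 7 nonzero choices. First digit: 6 (nonzero, ≠last). Middle 5: P(6,5) = 720. Total = 30240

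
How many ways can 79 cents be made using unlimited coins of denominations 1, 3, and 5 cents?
Coefficient of x^79 in 1/(1-x^1) · 1/(1-x^3) · 1/(1-x^5). Case on j = number of 5-cent coins (j = 0..15); remainder r = 79 - 5j is made from {1,3} in ⌊r/3⌋+1 ways. r = 79, 74, 69, 64, 59, 54, 49, 44, 39, 34, 29, 24, 19, 14, 9, 4 → 27 + 25 + 24 + 22 + 20 + 19 + 17 + 15 + 14 + 12 + 10 + 9 + 7 + 5 + 4 + 2 = 232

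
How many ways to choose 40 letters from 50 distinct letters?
C(50,40) = 50!/(40!×10!) = 10272278170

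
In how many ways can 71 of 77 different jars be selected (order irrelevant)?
C(77,71) = 77!/(71!×6!) = 237093780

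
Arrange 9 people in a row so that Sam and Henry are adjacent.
Treat as block: (9-1)! × 2! = 40320 × 2 = 80640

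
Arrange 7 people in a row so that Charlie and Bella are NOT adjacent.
Total - adjacent = 7! - (7-1)!×2 = 5040 - 1440 = 3600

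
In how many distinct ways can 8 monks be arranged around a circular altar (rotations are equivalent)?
Circular: fix one position, arrange the rest. (8-1)! = 5040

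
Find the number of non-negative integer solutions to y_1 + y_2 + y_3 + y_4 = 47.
C(47+4-1, 4-1) = C(50, 3) = 19600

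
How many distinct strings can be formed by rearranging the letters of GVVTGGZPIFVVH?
13! / (1! × 1! × 4! × 1! × 1! × 1! × 3! × 1!) = 43243200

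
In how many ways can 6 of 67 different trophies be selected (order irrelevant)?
C(67,6) = 67!/(6!×61!) = 99795696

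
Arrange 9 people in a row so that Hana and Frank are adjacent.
Treat as block: (9-1)! × 2! = 40320 × 2 = 80640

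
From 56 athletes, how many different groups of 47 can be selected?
C(56,47) = 56!/(47!×9!) = 7575968400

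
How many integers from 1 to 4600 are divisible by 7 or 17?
⌊4600/7⌋ + ⌊4600/17⌋ - ⌊4600/119⌋ = 657 + 270 - 38 = 889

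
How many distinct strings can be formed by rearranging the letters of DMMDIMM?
7! / (1! × 2! × 4!) = 105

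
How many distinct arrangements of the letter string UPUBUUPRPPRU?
12! / (4! × 5! × 2! × 1!) = 83160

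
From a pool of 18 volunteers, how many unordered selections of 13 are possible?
C(18,13) = 18!/(13!×5!) = 8568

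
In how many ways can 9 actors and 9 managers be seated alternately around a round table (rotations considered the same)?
Fix one of the actors: (9-1)! ways for the remaining actors, × 9! ways for the managers = 40320 × 362880 = 14631321600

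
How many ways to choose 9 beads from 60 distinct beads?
C(60,9) = 60!/(9!×51!) = 14783142660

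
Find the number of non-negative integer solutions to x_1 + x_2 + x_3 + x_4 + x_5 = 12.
C(12+5-1, 5-1) = C(16, 4) = 1820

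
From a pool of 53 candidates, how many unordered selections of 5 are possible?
C(53,5) = 53!/(5!×48!) = 2869685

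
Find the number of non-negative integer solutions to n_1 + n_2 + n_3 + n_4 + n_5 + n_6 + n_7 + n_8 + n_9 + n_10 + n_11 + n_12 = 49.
C(49+12-1, 12-1) = C(60, 11) = 342700125300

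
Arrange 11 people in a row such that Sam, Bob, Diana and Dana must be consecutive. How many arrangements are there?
Treat the 4 as one block: (11-4+1)! × 4! = 40320 × 24 = 967680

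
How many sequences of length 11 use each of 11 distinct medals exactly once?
11! = 39916800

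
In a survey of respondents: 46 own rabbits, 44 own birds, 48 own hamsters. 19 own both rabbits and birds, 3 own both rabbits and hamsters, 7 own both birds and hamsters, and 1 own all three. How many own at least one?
|A∪B∪C| = 46+44+48-19-3-7+1 = 110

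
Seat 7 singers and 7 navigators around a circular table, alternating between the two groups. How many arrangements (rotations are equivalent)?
Fix one of the singers: (7-1)! ways for the remaining singers, × 7! ways for the navigators = 720 × 5040 = 3628800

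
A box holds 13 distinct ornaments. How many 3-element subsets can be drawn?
C(13,3) = 13!/(3!×10!) = 286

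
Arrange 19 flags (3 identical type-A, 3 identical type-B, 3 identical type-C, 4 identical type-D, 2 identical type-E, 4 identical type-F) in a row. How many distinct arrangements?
19! / (3! × 3! × 3! × 4! × 2! × 4!) = 488864376000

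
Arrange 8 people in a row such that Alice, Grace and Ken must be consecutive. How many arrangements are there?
Treat the 3 as one block: (8-3+1)! × 3! = 720 × 6 = 4320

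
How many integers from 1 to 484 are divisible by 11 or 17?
⌊484/11⌋ + ⌊484/17⌋ - ⌊484/187⌋ = 44 + 28 - 2 = 70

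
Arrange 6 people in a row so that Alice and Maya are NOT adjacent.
Total - adjacent = 6! - (6-1)!×2 = 720 - 240 = 480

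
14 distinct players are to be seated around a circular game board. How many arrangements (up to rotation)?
Circular: fix one position, arrange the rest. (14-1)! = 6227020800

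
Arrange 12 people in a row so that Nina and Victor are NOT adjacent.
Total - adjacent = 12! - (12-1)!×2 = 479001600 - 79833600 = 399168000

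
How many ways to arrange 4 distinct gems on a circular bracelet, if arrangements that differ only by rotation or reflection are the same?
(4-1)!/2 = 6/2 = 3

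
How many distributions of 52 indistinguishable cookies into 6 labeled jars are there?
C(52+6-1, 6-1) = C(57, 5) = 4187106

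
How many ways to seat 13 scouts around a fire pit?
Circular: fix one position, arrange the rest. (13-1)! = 479001600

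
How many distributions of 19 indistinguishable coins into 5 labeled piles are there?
C(19+5-1, 5-1) = C(23, 4) = 8855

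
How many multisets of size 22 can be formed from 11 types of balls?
C(22+11-1, 11-1) = C(32, 10) = 64512240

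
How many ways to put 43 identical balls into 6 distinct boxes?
C(43+6-1, 6-1) = C(48, 5) = 1712304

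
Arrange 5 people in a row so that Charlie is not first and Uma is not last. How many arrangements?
By inclusion-exclusion: 5! - 2×(5-1)! + (5-2)! = 120 - 48 + 6 = 78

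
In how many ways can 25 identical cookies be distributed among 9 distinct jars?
C(25+9-1, 9-1) = C(33, 8) = 13884156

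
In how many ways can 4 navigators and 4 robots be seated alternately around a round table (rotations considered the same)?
Fix one of the navigators: (4-1)! ways for the remaining navigators, × 4! ways for the robots = 6 × 24 = 144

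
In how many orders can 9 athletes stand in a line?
9! = 362880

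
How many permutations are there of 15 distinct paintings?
15! = 1307674368000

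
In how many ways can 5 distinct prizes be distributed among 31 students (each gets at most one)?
P(31,5) = 31!/(31-5)! = 20389320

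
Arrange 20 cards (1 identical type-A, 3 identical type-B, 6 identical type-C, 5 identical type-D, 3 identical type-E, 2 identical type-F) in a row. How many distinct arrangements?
20! / (1! × 3! × 6! × 5! × 3! × 2!) = 391091500800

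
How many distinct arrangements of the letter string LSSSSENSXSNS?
12! / (7! × 1! × 1! × 1! × 2!) = 47520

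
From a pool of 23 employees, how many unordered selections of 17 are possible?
C(23,17) = 23!/(17!×6!) = 100947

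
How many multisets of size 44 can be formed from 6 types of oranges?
C(44+6-1, 6-1) = C(49, 5) = 1906884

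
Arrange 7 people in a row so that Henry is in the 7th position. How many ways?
Fix one position: (7-1)! = 720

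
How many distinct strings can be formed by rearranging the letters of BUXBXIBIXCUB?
12! / (3! × 4! × 2! × 2! × 1!) = 831600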